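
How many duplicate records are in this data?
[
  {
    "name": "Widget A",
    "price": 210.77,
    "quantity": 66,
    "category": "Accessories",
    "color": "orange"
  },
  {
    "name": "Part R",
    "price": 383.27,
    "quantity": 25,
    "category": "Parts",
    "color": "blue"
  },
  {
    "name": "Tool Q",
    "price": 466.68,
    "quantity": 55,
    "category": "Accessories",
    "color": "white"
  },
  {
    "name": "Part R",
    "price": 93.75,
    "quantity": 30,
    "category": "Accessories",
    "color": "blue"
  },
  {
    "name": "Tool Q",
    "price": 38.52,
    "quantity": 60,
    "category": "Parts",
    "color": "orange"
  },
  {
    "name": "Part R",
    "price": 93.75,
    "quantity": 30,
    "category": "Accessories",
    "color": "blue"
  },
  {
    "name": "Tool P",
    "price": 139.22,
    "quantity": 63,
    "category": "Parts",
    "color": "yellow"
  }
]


Checking 7 records for duplicates:

  Row 1: Widget A ($210.77, qty 66)
  Row 2: Part R ($383.27, qty 25)
  Row 3: Tool Q ($466.68, qty 55)
  Row 4: Part R ($93.75, qty 30)
  Row 5: Tool Q ($38.52, qty 60)
  Row 6: Part R ($93.75, qty 30) <-- DUPLICATE
  Row 7: Tool P ($139.22, qty 63)

Duplicates found: 1
Unique records: 6

1 duplicates, 6 unique


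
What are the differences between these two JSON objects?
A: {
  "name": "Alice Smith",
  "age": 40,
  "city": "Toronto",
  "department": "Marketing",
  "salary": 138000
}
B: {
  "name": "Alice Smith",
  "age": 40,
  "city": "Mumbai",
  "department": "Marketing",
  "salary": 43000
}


Comparing each field (in key order):
  name: same
  age: same
  city: DIFFERENT
  department: same
  salary: DIFFERENT
Differences:
  city: Toronto -> Mumbai
  salary: 138000 -> 43000

2 field(s) changed

2 changes: city, salary


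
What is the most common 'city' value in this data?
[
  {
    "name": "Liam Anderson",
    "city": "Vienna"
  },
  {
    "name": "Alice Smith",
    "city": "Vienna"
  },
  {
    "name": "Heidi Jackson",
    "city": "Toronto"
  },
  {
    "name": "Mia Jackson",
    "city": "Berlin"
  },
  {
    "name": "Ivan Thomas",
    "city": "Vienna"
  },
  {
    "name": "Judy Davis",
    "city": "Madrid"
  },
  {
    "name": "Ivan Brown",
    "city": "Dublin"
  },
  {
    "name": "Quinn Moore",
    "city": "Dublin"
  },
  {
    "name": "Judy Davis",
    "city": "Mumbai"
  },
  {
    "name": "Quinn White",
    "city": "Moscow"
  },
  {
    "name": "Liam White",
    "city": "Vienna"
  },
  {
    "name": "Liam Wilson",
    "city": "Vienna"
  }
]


Counting 'city' values across 12 records:

  Vienna: 5 #####
  Dublin: 2 ##
  Toronto: 1 #
  Berlin: 1 #
  Madrid: 1 #
  Mumbai: 1 #
  Moscow: 1 #

Most common: Vienna (5 times)

Vienna (5 times)


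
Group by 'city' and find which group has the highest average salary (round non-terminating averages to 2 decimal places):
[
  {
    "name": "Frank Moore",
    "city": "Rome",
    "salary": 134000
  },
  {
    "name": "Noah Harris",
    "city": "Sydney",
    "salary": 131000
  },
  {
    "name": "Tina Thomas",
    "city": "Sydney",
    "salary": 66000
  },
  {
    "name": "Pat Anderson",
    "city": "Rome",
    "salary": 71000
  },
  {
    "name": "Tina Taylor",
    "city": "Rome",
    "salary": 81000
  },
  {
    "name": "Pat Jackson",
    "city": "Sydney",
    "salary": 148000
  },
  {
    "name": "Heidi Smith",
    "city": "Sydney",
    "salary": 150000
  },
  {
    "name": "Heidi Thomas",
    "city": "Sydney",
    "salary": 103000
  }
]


Group by: city

Groups:
  Rome: 3 people, avg salary = 286000/3 ≈ $95333.33
  Sydney: 5 people, avg salary = 598000/5 = $119600

Highest average salary: Sydney ($119600)

Sydney ($119600)


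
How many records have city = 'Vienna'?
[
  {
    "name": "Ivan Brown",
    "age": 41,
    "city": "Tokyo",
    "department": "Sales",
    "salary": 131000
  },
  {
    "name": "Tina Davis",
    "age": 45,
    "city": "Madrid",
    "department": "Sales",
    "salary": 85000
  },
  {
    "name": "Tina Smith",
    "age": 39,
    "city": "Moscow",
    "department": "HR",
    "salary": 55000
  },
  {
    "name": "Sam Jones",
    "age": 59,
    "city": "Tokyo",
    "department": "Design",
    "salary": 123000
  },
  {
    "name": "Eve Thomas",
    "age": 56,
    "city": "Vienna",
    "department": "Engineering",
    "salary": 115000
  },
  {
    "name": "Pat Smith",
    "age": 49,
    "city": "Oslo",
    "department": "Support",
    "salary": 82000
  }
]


Data: 6 records
Condition: city = 'Vienna'

Checking each record:
  Ivan Brown: Tokyo
  Tina Davis: Madrid
  Tina Smith: Moscow
  Sam Jones: Tokyo
  Eve Thomas: Vienna MATCH
  Pat Smith: Oslo

Count: 1

1


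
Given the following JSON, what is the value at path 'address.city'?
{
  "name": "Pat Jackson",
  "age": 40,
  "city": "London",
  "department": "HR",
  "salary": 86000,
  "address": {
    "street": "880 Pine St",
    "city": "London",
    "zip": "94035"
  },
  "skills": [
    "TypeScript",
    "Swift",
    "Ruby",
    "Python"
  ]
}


Query: address.city
Path: address -> city
Value: London

London


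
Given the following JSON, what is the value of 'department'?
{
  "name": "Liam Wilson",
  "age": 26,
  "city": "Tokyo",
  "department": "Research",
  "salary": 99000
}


Looking up field 'department'
Value: Research

Research


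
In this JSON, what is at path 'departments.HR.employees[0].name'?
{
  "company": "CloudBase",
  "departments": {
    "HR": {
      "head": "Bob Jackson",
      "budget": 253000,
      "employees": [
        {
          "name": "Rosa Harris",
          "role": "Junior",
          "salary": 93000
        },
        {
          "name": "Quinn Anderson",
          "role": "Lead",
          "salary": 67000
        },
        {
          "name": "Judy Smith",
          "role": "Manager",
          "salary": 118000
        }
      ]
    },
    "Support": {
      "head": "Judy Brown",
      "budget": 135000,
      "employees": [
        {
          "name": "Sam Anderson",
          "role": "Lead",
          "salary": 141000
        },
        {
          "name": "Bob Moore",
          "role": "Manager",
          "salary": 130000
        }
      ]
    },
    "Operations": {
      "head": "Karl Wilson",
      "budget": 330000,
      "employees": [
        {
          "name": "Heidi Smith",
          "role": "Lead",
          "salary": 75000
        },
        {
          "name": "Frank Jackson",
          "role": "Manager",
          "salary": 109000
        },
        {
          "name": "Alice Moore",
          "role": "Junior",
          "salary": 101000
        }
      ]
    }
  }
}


Path: departments.HR.employees[0].name

Navigate:
  -> departments
  -> HR
  -> employees[0].name = 'Rosa Harris'

Rosa Harris


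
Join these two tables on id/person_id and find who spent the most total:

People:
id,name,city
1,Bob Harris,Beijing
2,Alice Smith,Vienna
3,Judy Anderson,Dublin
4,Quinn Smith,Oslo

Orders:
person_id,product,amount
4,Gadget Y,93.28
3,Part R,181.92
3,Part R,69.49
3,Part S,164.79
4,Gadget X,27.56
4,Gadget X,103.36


Join on: people.id = orders.person_id

Joined rows:
  Quinn Smith (Oslo) bought Gadget Y for $93.28
  Judy Anderson (Dublin) bought Part R for $181.92
  Judy Anderson (Dublin) bought Part R for $69.49
  Judy Anderson (Dublin) bought Part S for $164.79
  Quinn Smith (Oslo) bought Gadget X for $27.56
  Quinn Smith (Oslo) bought Gadget X for $103.36

Total per person:
  Judy Anderson: $416.20
  Quinn Smith: $224.20

Top spender: Judy Anderson ($416.20)

Judy Anderson ($416.20)


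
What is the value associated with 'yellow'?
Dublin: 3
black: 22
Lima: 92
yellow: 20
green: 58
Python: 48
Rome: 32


Looking up key 'yellow'
Value: 20

20


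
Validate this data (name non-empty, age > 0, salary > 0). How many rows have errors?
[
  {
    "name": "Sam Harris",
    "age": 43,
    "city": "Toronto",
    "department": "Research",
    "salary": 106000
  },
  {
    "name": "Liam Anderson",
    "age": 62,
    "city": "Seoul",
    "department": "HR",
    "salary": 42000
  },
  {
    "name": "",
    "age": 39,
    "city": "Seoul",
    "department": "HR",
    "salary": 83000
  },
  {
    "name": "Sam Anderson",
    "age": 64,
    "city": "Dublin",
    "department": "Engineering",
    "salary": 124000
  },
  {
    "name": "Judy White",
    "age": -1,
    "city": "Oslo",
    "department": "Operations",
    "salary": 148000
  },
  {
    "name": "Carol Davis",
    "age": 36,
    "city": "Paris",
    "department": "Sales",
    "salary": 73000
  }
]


Validating 6 records:
Rules: name non-empty, age > 0, salary > 0

  Row 1 (Sam Harris): OK
  Row 2 (Liam Anderson): OK
  Row 3 (???): empty name
  Row 4 (Sam Anderson): OK
  Row 5 (Judy White): negative age: -1
  Row 6 (Carol Davis): OK

Total errors: 2

2 errors


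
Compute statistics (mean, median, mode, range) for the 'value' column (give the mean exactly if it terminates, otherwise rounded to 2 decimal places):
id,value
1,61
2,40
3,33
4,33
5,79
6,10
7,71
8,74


Data: [61, 40, 33, 33, 79, 10, 71, 74]
Count: 8
Sum: 401
Mean: 401/8 = 50.125
Sorted: [10, 33, 33, 40, 61, 71, 74, 79]
Median: 50.5
Mode: 33 (2 times)
Range: 79 - 10 = 69
Min: 10, Max: 79

mean=50.125, median=50.5, mode=33, range=69


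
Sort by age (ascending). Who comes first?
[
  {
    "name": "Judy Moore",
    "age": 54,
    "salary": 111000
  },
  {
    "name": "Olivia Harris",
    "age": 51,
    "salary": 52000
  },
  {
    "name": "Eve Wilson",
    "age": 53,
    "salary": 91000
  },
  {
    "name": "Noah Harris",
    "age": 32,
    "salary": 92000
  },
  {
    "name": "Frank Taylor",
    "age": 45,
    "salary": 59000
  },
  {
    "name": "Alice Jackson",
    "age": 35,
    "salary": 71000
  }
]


Sort by: age (ascending)

Sorted order:
  1. Noah Harris (age = 32)
  2. Alice Jackson (age = 35)
  3. Frank Taylor (age = 45)
  4. Olivia Harris (age = 51)
  5. Eve Wilson (age = 53)
  6. Judy Moore (age = 54)

First: Noah Harris

Noah Harris


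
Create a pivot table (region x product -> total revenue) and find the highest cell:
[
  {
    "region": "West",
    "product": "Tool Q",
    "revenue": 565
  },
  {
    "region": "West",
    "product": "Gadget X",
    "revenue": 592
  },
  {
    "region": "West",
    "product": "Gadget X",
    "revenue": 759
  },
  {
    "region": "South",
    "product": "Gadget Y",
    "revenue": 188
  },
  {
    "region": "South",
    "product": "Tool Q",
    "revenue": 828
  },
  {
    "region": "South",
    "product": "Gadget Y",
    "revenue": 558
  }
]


Pivot: region (rows) x product (columns) -> total revenue

     Gadget X      Gadget Y      Tool Q      
South            0           746           828  
West          1351             0           565  

Highest: West / Gadget X = $1351

West / Gadget X = $1351


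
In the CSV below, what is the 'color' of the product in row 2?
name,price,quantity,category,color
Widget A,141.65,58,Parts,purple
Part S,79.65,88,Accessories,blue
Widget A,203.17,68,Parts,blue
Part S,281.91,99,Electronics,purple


Query: Row 2 ('Part S'), column 'color'
Value: blue

blue


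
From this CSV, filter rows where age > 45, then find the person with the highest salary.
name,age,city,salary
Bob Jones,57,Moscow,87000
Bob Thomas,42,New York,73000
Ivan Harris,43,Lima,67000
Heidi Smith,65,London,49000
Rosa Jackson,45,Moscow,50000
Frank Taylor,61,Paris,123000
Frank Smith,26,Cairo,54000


Filter: age > 45
Sort by: salary (descending)

Filtered records (3):
  Frank Taylor, age 61, salary $123000
  Bob Jones, age 57, salary $87000
  Heidi Smith, age 65, salary $49000

Highest salary: Frank Taylor ($123000)

Frank Taylor


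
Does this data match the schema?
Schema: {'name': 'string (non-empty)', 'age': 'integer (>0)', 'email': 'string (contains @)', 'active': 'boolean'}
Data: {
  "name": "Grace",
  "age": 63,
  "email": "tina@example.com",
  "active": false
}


Validating each field against schema:
  name: OK (non-empty string)
  age: OK (positive integer)
  email: OK (string with @)
  active: OK (boolean)

Result: VALID

VALID


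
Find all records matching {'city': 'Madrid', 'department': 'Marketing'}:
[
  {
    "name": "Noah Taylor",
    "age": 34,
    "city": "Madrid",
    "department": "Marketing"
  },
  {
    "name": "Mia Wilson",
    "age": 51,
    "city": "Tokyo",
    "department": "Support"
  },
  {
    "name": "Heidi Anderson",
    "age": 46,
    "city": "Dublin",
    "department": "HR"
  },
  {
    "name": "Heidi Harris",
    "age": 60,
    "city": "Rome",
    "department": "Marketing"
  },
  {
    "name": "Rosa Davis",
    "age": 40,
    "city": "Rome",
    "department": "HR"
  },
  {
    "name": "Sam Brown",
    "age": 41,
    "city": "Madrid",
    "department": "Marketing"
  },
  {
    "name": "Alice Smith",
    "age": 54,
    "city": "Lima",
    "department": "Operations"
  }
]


Search criteria: {'city': 'Madrid', 'department': 'Marketing'}

Checking 7 records:
  Noah Taylor: {city: Madrid, department: Marketing} <-- MATCH
  Mia Wilson: {city: Tokyo, department: Support}
  Heidi Anderson: {city: Dublin, department: HR}
  Heidi Harris: {city: Rome, department: Marketing}
  Rosa Davis: {city: Rome, department: HR}
  Sam Brown: {city: Madrid, department: Marketing} <-- MATCH
  Alice Smith: {city: Lima, department: Operations}

Matches: ["Noah Taylor", "Sam Brown"]

["Noah Taylor", "Sam Brown"]


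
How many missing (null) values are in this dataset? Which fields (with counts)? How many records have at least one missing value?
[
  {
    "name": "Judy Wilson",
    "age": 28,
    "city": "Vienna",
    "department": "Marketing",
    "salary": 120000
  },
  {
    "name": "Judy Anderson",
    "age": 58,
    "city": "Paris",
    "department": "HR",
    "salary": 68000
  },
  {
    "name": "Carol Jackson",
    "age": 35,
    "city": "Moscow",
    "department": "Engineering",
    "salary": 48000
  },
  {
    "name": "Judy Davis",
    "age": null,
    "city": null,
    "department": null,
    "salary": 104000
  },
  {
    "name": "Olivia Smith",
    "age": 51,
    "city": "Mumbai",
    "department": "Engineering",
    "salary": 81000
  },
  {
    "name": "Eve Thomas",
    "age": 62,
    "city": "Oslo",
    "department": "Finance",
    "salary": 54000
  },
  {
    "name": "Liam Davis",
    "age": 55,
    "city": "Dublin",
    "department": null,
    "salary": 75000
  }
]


Checking for missing (null) values in 7 records:

  Judy Wilson: complete
  Judy Anderson: complete
  Carol Jackson: complete
  Judy Davis: age, city, department
  Olivia Smith: complete
  Eve Thomas: complete
  Liam Davis: department

Per field:
  name: 0 missing
  age: 1 missing
  city: 1 missing
  department: 2 missing
  salary: 0 missing

Total missing values: 4
Records with any missing: 2

4 missing values (age: 1, city: 1, department: 2); 2 incomplete records


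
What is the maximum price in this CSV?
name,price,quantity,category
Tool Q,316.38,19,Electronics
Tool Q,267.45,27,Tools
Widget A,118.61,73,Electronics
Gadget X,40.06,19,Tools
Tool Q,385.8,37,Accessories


Computing maximum price:
Values: [316.38, 267.45, 118.61, 40.06, 385.8]
Max = 385.8

385.8


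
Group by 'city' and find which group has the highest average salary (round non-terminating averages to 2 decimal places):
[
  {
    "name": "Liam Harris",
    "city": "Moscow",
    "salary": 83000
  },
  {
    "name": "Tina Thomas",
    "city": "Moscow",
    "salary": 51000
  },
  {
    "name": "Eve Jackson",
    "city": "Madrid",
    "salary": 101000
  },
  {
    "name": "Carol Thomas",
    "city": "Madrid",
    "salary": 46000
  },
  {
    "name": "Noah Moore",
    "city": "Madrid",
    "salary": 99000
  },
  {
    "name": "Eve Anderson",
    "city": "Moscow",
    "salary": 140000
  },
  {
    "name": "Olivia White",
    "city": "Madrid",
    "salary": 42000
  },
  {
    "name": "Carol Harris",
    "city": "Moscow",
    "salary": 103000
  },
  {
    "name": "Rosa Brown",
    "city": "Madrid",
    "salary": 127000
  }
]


Group by: city

Groups:
  Madrid: 5 people, avg salary = 415000/5 = $83000
  Moscow: 4 people, avg salary = 377000/4 = $94250

Highest average salary: Moscow ($94250)

Moscow ($94250)


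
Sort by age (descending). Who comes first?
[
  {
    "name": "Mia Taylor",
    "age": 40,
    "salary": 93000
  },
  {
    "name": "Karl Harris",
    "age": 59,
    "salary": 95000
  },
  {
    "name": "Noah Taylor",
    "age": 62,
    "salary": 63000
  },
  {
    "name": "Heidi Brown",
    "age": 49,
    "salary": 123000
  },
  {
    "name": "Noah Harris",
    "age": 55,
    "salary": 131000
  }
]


Sort by: age (descending)

Sorted order:
  1. Noah Taylor (age = 62)
  2. Karl Harris (age = 59)
  3. Noah Harris (age = 55)
  4. Heidi Brown (age = 49)
  5. Mia Taylor (age = 40)

First: Noah Taylor

Noah Taylor


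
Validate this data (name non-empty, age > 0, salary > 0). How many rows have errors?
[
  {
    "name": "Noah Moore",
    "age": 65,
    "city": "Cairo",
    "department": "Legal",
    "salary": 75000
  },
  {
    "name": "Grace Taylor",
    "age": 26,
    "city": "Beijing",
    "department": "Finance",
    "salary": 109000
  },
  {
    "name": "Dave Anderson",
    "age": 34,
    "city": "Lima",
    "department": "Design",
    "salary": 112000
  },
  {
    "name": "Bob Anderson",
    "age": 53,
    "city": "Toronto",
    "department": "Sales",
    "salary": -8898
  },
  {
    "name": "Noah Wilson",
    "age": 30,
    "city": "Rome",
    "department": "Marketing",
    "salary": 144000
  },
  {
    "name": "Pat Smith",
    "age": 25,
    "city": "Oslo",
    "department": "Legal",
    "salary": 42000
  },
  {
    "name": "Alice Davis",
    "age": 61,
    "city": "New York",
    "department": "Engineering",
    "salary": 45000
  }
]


Validating 7 records:
Rules: name non-empty, age > 0, salary > 0

  Row 1 (Noah Moore): OK
  Row 2 (Grace Taylor): OK
  Row 3 (Dave Anderson): OK
  Row 4 (Bob Anderson): negative salary: -8898
  Row 5 (Noah Wilson): OK
  Row 6 (Pat Smith): OK
  Row 7 (Alice Davis): OK

Total errors: 1

1 errors


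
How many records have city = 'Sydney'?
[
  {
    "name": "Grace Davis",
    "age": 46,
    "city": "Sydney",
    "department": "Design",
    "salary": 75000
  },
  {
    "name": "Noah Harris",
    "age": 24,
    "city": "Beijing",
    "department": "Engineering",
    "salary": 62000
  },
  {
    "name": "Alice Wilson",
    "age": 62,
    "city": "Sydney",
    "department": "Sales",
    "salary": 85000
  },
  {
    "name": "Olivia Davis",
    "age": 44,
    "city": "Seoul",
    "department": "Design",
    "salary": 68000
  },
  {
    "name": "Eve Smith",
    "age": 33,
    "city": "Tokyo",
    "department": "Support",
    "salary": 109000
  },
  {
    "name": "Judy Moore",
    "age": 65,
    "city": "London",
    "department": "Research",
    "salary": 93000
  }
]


Data: 6 records
Condition: city = 'Sydney'

Checking each record:
  Grace Davis: Sydney MATCH
  Noah Harris: Beijing
  Alice Wilson: Sydney MATCH
  Olivia Davis: Seoul
  Eve Smith: Tokyo
  Judy Moore: London

Count: 2

2


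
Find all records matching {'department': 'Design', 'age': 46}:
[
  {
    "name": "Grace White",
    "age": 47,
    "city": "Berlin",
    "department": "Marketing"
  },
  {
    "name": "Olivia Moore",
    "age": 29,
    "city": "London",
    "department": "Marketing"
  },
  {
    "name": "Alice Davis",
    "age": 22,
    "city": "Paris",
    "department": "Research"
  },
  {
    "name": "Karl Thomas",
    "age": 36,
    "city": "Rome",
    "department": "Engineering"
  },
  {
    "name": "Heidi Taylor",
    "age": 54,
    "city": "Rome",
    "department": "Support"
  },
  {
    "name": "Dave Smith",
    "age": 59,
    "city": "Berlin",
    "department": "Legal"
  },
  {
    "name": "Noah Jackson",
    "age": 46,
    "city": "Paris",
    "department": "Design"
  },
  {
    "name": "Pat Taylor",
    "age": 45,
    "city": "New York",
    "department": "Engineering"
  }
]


Search criteria: {'department': 'Design', 'age': 46}

Checking 8 records:
  Grace White: {department: Marketing, age: 47}
  Olivia Moore: {department: Marketing, age: 29}
  Alice Davis: {department: Research, age: 22}
  Karl Thomas: {department: Engineering, age: 36}
  Heidi Taylor: {department: Support, age: 54}
  Dave Smith: {department: Legal, age: 59}
  Noah Jackson: {department: Design, age: 46} <-- MATCH
  Pat Taylor: {department: Engineering, age: 45}

Matches: ["Noah Jackson"]

["Noah Jackson"]


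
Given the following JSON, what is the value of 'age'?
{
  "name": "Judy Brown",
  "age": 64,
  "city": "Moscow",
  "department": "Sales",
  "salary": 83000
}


Looking up field 'age'
Value: 64

64


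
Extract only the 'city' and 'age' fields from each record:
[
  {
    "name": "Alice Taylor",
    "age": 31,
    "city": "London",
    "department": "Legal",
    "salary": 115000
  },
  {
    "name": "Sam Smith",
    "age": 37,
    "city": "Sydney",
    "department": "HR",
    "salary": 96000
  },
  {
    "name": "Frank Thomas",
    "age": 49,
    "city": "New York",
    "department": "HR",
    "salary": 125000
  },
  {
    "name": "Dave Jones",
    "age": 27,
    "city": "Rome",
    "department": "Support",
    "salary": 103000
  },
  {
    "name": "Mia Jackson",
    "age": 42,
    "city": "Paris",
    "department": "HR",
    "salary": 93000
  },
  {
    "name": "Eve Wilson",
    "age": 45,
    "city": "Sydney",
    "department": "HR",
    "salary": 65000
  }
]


Original: 6 records with fields: name, age, city, department, salary
Keep: ['city', 'age']
Drop: ['name', 'department', 'salary']
Result: 6 records, 2 fields each

[
  {
    "city": "London",
    "age": 31
  },
  {
    "city": "Sydney",
    "age": 37
  },
  {
    "city": "New York",
    "age": 49
  },
  {
    "city": "Rome",
    "age": 27
  },
  {
    "city": "Paris",
    "age": 42
  },
  {
    "city": "Sydney",
    "age": 45
  }
]


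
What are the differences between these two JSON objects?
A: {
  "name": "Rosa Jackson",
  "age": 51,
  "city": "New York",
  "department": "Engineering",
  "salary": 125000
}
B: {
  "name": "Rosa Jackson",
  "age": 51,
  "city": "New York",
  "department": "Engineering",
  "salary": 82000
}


Comparing each field (in key order):
  name: same
  age: same
  city: same
  department: same
  salary: DIFFERENT
Differences:
  salary: 125000 -> 82000

1 field(s) changed

1 change: salary


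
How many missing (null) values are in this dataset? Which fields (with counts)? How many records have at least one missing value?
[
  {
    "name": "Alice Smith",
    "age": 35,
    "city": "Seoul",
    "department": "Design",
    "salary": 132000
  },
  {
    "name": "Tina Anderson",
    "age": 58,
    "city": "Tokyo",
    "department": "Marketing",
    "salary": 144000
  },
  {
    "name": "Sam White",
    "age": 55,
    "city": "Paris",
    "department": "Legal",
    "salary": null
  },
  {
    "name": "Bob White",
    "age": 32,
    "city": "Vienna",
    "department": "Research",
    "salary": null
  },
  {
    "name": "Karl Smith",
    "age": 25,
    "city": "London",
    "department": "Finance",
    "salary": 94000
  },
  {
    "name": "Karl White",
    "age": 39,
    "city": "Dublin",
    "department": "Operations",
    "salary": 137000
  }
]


Checking for missing (null) values in 6 records:

  Alice Smith: complete
  Tina Anderson: complete
  Sam White: salary
  Bob White: salary
  Karl Smith: complete
  Karl White: complete

Per field:
  name: 0 missing
  age: 0 missing
  city: 0 missing
  department: 0 missing
  salary: 2 missing

Total missing values: 2
Records with any missing: 2

2 missing values (salary: 2); 2 incomplete records


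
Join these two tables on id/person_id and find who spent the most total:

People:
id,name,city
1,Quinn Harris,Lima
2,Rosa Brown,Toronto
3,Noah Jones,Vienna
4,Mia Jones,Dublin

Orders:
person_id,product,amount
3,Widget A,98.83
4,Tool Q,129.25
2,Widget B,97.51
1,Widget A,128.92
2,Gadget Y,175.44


Join on: people.id = orders.person_id

Joined rows:
  Noah Jones (Vienna) bought Widget A for $98.83
  Mia Jones (Dublin) bought Tool Q for $129.25
  Rosa Brown (Toronto) bought Widget B for $97.51
  Quinn Harris (Lima) bought Widget A for $128.92
  Rosa Brown (Toronto) bought Gadget Y for $175.44

Total per person:
  Rosa Brown: $272.95
  Mia Jones: $129.25
  Quinn Harris: $128.92
  Noah Jones: $98.83

Top spender: Rosa Brown ($272.95)

Rosa Brown ($272.95)


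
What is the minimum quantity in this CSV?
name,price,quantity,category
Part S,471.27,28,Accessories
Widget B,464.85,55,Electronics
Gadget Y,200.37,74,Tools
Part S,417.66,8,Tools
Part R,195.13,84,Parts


Computing minimum quantity:
Values: [28, 55, 74, 8, 84]
Min = 8

8


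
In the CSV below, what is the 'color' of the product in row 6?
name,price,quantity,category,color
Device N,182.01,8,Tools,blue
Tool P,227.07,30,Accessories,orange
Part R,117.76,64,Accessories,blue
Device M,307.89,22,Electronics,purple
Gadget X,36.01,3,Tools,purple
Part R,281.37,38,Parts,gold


Query: Row 6 ('Part R'), column 'color'
Value: gold

gold


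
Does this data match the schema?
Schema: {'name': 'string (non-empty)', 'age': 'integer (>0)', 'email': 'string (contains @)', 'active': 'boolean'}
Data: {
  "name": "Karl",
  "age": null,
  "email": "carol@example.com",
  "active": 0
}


Validating each field against schema:
  name: OK (non-empty string)
  age: FAIL (null is not an integer)
  email: OK (string with @)
  active: FAIL (0 is not a boolean)

Result: INVALID (2 errors: age, active)

INVALID (2 errors: age, active)


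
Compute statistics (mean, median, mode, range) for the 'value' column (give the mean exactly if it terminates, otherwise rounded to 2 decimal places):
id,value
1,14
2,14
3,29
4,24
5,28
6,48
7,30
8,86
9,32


Data: [14, 14, 29, 24, 28, 48, 30, 86, 32]
Count: 9
Sum: 305
Mean: 305/9 ≈ 33.89 (rounded to 2 decimal places)
Sorted: [14, 14, 24, 28, 29, 30, 32, 48, 86]
Median: 29.0
Mode: 14 (2 times)
Range: 86 - 14 = 72
Min: 14, Max: 86

mean≈33.89, median=29.0, mode=14, range=72


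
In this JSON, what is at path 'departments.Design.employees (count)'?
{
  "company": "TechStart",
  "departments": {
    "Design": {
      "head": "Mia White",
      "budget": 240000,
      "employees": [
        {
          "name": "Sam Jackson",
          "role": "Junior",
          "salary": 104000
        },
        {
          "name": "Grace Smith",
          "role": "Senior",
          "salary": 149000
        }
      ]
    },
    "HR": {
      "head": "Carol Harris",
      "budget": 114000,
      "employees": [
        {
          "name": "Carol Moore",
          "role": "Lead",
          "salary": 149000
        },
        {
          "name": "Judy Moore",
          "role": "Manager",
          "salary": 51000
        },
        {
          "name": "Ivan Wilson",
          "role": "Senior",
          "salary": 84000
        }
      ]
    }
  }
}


Path: departments.Design.employees (count)

Navigate:
  -> departments
  -> Design
  -> employees (array, length 2)

2


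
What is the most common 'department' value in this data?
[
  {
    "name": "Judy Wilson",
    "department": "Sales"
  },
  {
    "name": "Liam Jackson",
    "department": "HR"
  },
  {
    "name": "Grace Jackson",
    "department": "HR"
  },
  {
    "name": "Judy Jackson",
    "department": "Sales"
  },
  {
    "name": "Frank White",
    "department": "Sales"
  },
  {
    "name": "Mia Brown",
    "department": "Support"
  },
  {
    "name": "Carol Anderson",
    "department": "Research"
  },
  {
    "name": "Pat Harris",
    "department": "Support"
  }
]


Counting 'department' values across 8 records:

  Sales: 3 ###
  HR: 2 ##
  Support: 2 ##
  Research: 1 #

Most common: Sales (3 times)

Sales (3 times)


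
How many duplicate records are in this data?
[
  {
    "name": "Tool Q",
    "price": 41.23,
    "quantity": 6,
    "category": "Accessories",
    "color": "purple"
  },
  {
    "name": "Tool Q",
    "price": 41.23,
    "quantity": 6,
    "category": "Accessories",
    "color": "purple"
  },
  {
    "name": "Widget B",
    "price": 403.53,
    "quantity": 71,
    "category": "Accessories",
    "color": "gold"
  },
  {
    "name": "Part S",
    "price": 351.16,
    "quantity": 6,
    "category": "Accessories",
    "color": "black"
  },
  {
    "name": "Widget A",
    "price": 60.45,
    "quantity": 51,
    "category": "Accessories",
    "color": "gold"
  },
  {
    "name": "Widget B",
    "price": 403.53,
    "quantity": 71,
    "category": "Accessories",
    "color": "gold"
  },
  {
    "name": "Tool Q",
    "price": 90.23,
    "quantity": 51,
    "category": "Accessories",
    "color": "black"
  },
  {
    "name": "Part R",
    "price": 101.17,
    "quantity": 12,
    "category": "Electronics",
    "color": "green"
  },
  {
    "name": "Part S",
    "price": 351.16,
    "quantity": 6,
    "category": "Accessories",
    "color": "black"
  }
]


Checking 9 records for duplicates:

  Row 1: Tool Q ($41.23, qty 6)
  Row 2: Tool Q ($41.23, qty 6) <-- DUPLICATE
  Row 3: Widget B ($403.53, qty 71)
  Row 4: Part S ($351.16, qty 6)
  Row 5: Widget A ($60.45, qty 51)
  Row 6: Widget B ($403.53, qty 71) <-- DUPLICATE
  Row 7: Tool Q ($90.23, qty 51)
  Row 8: Part R ($101.17, qty 12)
  Row 9: Part S ($351.16, qty 6) <-- DUPLICATE

Duplicates found: 3
Unique records: 6

3 duplicates, 6 unique


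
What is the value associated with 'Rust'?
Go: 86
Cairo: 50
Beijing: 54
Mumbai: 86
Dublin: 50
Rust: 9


Looking up key 'Rust'
Value: 9

9


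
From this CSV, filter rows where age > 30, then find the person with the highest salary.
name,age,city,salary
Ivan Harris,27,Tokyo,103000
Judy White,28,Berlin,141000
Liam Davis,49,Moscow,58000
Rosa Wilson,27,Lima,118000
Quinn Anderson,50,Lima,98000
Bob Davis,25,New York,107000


Filter: age > 30
Sort by: salary (descending)

Filtered records (2):
  Quinn Anderson, age 50, salary $98000
  Liam Davis, age 49, salary $58000

Highest salary: Quinn Anderson ($98000)

Quinn Anderson


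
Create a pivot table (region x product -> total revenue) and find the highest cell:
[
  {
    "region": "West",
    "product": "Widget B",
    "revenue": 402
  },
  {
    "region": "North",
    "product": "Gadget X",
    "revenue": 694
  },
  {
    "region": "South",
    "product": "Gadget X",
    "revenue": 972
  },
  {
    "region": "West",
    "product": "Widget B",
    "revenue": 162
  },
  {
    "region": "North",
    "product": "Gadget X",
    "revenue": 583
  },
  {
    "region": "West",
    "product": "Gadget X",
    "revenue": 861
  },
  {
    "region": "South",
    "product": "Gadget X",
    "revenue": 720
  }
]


Pivot: region (rows) x product (columns) -> total revenue

     Gadget X      Widget B    
North         1277             0  
South         1692             0  
West           861           564  

Highest: South / Gadget X = $1692

South / Gadget X = $1692


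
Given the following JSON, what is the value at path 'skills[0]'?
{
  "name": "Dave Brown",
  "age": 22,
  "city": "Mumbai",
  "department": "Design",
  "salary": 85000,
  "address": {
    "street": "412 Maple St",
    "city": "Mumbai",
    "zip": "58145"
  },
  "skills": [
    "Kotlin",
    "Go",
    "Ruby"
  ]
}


Query: skills[0]
Path: skills -> first element
Value: Kotlin

Kotlin


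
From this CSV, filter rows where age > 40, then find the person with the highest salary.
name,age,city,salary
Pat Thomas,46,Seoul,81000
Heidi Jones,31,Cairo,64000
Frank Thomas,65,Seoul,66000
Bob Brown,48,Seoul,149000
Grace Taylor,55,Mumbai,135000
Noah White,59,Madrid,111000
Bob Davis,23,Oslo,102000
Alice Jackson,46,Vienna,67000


Filter: age > 40
Sort by: salary (descending)

Filtered records (6):
  Bob Brown, age 48, salary $149000
  Grace Taylor, age 55, salary $135000
  Noah White, age 59, salary $111000
  Pat Thomas, age 46, salary $81000
  Alice Jackson, age 46, salary $67000
  Frank Thomas, age 65, salary $66000

Highest salary: Bob Brown ($149000)

Bob Brown


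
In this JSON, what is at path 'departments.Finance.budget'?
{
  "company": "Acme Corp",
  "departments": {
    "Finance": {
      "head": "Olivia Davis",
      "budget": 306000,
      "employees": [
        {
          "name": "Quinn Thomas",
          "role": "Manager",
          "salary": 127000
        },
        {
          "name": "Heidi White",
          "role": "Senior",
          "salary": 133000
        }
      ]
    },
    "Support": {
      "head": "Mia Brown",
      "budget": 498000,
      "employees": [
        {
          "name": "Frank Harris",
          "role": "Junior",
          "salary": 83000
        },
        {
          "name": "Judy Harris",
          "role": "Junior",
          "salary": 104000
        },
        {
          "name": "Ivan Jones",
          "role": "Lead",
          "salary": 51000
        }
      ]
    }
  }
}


Path: departments.Finance.budget

Navigate:
  -> departments
  -> Finance
  -> budget = 306000

306000


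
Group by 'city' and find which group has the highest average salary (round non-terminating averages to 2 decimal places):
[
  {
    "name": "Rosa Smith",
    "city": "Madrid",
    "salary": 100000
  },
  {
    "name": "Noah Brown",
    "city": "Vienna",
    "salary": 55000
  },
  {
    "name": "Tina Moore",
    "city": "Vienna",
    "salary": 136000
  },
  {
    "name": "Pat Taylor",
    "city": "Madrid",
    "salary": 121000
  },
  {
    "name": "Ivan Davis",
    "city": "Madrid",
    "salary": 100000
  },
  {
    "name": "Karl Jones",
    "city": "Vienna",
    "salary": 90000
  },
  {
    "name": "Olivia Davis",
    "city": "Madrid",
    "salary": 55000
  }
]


Group by: city

Groups:
  Madrid: 4 people, avg salary = 376000/4 = $94000
  Vienna: 3 people, avg salary = 281000/3 ≈ $93666.67

Highest average salary: Madrid ($94000)

Madrid ($94000)


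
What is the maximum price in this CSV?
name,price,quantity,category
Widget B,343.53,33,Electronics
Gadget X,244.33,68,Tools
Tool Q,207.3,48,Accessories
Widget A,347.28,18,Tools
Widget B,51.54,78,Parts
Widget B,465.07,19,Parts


Computing maximum price:
Values: [343.53, 244.33, 207.3, 347.28, 51.54, 465.07]
Max = 465.07

465.07


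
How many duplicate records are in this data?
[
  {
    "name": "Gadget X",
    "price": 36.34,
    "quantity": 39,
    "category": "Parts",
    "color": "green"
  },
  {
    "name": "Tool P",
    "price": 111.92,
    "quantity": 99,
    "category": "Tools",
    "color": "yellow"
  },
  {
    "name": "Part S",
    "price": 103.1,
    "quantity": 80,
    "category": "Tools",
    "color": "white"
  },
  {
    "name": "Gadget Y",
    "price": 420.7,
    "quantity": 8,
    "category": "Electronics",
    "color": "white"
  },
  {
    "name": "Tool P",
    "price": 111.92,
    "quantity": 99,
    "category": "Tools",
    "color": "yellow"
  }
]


Checking 5 records for duplicates:

  Row 1: Gadget X ($36.34, qty 39)
  Row 2: Tool P ($111.92, qty 99)
  Row 3: Part S ($103.1, qty 80)
  Row 4: Gadget Y ($420.7, qty 8)
  Row 5: Tool P ($111.92, qty 99) <-- DUPLICATE

Duplicates found: 1
Unique records: 4

1 duplicates, 4 unique


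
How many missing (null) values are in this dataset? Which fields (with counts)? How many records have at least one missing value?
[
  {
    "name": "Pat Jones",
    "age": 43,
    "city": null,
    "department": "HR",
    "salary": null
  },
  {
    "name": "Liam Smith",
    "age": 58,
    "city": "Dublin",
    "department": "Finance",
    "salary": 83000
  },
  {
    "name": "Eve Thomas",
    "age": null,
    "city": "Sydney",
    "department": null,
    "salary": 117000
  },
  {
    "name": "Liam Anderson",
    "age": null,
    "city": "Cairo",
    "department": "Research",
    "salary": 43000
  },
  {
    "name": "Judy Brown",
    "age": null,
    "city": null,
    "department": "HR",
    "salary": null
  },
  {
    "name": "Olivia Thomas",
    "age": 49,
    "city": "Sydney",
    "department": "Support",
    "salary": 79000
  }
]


Checking for missing (null) values in 6 records:

  Pat Jones: city, salary
  Liam Smith: complete
  Eve Thomas: age, department
  Liam Anderson: age
  Judy Brown: age, city, salary
  Olivia Thomas: complete

Per field:
  name: 0 missing
  age: 3 missing
  city: 2 missing
  department: 1 missing
  salary: 2 missing

Total missing values: 8
Records with any missing: 4

8 missing values (age: 3, city: 2, department: 1, salary: 2); 4 incomplete records


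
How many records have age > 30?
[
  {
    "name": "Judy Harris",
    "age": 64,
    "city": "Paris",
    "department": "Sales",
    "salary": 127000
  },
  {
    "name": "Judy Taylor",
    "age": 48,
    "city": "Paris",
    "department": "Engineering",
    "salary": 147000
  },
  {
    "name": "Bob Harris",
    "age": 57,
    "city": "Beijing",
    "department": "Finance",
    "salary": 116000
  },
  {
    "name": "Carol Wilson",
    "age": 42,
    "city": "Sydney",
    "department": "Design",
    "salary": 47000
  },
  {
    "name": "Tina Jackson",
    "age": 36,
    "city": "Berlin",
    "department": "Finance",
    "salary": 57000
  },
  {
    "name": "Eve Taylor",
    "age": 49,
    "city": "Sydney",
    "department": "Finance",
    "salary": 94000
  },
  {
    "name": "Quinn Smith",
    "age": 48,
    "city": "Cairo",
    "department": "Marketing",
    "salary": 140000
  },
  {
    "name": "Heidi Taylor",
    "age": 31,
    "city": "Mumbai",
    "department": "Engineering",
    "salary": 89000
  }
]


Data: 8 records
Condition: age > 30

Checking each record:
  Judy Harris: 64 MATCH
  Judy Taylor: 48 MATCH
  Bob Harris: 57 MATCH
  Carol Wilson: 42 MATCH
  Tina Jackson: 36 MATCH
  Eve Taylor: 49 MATCH
  Quinn Smith: 48 MATCH
  Heidi Taylor: 31 MATCH

Count: 8

8


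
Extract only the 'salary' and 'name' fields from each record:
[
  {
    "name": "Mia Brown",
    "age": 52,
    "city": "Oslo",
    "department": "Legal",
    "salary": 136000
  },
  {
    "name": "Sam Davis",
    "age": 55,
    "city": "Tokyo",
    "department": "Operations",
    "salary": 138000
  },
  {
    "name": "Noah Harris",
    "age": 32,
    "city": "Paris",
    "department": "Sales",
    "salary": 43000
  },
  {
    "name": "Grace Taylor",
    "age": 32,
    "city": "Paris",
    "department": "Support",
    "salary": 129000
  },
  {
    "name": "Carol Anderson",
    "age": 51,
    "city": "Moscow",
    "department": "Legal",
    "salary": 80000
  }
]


Original: 5 records with fields: name, age, city, department, salary
Keep: ['salary', 'name']
Drop: ['age', 'city', 'department']
Result: 5 records, 2 fields each

[
  {
    "salary": 136000,
    "name": "Mia Brown"
  },
  {
    "salary": 138000,
    "name": "Sam Davis"
  },
  {
    "salary": 43000,
    "name": "Noah Harris"
  },
  {
    "salary": 129000,
    "name": "Grace Taylor"
  },
  {
    "salary": 80000,
    "name": "Carol Anderson"
  }
]


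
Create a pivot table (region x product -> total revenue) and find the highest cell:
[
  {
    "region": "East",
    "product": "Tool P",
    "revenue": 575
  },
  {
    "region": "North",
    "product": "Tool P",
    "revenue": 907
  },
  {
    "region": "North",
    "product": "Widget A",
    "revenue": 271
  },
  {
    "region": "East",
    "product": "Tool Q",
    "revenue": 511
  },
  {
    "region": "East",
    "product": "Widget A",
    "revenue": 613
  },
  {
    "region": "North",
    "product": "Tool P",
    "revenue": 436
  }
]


Pivot: region (rows) x product (columns) -> total revenue

     Tool P        Tool Q        Widget A    
East           575           511           613  
North         1343             0           271  

Highest: North / Tool P = $1343

North / Tool P = $1343


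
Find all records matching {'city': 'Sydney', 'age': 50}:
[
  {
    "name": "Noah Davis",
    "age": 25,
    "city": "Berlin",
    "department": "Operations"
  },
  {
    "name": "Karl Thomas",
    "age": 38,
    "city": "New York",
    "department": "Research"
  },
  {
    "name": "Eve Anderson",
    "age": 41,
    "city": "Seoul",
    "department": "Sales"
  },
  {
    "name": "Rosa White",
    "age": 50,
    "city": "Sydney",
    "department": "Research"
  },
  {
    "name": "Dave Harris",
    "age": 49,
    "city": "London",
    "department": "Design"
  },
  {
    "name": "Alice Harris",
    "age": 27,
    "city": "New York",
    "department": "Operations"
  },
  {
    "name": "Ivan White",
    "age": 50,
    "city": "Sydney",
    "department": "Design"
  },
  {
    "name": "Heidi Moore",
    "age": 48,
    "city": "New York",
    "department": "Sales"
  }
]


Search criteria: {'city': 'Sydney', 'age': 50}

Checking 8 records:
  Noah Davis: {city: Berlin, age: 25}
  Karl Thomas: {city: New York, age: 38}
  Eve Anderson: {city: Seoul, age: 41}
  Rosa White: {city: Sydney, age: 50} <-- MATCH
  Dave Harris: {city: London, age: 49}
  Alice Harris: {city: New York, age: 27}
  Ivan White: {city: Sydney, age: 50} <-- MATCH
  Heidi Moore: {city: New York, age: 48}

Matches: ["Rosa White", "Ivan White"]

["Rosa White", "Ivan White"]
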